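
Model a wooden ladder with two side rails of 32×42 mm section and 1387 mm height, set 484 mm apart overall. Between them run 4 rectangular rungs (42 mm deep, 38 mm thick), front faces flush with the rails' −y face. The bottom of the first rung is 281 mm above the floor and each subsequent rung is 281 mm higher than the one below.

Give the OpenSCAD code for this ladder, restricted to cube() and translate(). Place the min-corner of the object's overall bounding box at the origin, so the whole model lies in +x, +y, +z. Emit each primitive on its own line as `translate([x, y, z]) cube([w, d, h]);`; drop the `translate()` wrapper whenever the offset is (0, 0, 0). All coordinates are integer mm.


// rung span = 484 - 2*32 = 420
// rung[k] z = 281 + k*281
cube([32, 42, 1387]);
translate([452, 0, 0]) cube([32, 42, 1387]);
translate([32, 0, 281]) cube([420, 42, 38]);
translate([32, 0, 562]) cube([420, 42, 38]);
translate([32, 0, 843]) cube([420, 42, 38]);
translate([32, 0, 1124]) cube([420, 42, 38]);


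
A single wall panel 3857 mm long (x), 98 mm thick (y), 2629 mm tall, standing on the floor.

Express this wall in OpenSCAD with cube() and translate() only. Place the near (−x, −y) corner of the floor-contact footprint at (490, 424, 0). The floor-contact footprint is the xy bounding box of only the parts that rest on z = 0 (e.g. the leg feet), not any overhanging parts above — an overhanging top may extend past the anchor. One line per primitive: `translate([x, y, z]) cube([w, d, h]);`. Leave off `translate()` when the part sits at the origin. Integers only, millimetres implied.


translate([490, 424, 0]) cube([3857, 98, 2629]);


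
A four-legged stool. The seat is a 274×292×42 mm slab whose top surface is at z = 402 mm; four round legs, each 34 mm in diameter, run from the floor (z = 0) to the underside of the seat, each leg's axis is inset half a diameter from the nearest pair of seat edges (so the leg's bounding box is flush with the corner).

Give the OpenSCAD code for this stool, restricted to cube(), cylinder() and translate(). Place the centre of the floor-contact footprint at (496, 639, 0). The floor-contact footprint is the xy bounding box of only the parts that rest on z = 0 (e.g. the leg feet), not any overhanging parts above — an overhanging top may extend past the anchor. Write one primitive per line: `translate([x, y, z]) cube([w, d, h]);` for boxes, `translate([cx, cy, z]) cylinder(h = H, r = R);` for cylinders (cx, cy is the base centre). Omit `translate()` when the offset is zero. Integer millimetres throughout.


translate([359, 493, 360]) cube([274, 292, 42]);
translate([376, 510, 0]) cylinder(h = 360, r = 17);
translate([616, 510, 0]) cylinder(h = 360, r = 17);
translate([376, 768, 0]) cylinder(h = 360, r = 17);
translate([616, 768, 0]) cylinder(h = 360, r = 17);


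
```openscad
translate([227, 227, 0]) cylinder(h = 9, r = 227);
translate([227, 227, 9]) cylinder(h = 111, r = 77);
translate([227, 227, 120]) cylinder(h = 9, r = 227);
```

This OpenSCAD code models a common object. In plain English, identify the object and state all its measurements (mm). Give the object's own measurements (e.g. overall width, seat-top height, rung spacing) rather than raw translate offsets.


A spool: two coaxial disc flanges of radius 227 mm and thickness 9 mm, joined by a core cylinder of radius 77 mm and height 111 mm. The lower flange rests on z = 0 and the three cylinders share a vertical axis.


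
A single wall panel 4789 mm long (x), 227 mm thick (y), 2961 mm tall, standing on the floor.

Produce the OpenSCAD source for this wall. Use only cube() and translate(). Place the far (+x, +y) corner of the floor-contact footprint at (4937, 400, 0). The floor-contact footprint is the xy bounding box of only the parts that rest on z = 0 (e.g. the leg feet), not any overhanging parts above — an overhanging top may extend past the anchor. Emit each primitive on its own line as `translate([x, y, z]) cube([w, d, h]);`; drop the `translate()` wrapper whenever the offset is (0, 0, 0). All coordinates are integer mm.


translate([148, 173, 0]) cube([4789, 227, 2961]);


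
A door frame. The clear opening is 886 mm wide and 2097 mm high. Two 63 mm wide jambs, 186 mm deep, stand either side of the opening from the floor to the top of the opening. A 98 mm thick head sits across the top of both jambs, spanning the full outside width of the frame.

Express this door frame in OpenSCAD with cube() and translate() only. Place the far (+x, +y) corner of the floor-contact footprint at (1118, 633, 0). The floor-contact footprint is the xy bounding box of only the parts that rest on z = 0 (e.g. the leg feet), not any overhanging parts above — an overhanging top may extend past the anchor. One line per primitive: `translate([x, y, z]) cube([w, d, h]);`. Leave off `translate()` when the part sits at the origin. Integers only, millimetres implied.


translate([106, 447, 0]) cube([63, 186, 2097]);
translate([1055, 447, 0]) cube([63, 186, 2097]);
translate([106, 447, 2097]) cube([1012, 186, 98]);


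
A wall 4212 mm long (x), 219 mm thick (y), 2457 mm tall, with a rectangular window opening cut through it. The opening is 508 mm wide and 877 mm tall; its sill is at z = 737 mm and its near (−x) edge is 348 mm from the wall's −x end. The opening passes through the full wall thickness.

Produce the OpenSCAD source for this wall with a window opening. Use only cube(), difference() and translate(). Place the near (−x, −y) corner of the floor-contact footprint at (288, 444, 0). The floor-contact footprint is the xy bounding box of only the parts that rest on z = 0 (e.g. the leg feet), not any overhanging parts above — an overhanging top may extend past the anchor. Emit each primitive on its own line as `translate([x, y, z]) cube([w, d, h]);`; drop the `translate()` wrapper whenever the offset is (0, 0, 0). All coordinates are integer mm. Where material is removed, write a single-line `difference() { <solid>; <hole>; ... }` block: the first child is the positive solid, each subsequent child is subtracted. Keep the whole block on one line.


difference() { translate([288, 444, 0]) cube([4212, 219, 2457]); translate([636, 444, 737]) cube([508, 219, 877]); }


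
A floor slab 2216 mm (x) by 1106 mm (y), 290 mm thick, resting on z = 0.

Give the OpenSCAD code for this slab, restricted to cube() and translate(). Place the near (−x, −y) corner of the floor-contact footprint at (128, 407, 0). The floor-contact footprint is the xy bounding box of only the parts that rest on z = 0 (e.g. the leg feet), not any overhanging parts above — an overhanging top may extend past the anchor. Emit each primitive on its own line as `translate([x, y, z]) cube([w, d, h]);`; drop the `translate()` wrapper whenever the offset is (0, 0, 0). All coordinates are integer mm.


translate([128, 407, 0]) cube([2216, 1106, 290]);


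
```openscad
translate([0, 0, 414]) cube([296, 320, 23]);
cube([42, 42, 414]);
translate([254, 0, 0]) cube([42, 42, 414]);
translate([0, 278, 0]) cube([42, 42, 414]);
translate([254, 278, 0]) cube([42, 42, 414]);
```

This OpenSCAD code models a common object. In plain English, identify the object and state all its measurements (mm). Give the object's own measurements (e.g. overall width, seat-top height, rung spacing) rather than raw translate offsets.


A four-legged stool. The seat is a 296×320×23 mm slab whose top surface is at z = 437 mm; four square legs, each 42×42 mm in cross-section, run from the floor (z = 0) to the underside of the seat, each flush with a corner of the seat.


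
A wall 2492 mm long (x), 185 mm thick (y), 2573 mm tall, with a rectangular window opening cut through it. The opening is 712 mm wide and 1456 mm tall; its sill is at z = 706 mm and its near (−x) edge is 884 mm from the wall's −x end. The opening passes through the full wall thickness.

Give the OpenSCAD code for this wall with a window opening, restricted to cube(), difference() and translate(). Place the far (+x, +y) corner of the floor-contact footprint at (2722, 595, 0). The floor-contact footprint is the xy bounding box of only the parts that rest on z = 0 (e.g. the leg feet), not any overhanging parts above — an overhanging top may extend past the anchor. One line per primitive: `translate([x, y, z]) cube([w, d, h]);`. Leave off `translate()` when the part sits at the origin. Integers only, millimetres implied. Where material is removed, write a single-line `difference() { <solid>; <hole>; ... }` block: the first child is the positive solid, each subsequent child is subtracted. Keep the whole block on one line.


difference() { translate([230, 410, 0]) cube([2492, 185, 2573]); translate([1114, 410, 706]) cube([712, 185, 1456]); }


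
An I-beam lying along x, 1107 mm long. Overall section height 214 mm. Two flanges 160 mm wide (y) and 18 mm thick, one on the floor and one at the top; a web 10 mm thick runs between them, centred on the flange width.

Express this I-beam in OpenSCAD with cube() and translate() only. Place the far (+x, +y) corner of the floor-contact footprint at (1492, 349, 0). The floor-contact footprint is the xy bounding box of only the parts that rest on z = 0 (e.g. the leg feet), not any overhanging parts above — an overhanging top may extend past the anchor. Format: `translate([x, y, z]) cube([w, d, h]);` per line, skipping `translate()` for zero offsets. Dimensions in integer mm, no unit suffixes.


translate([385, 189, 0]) cube([1107, 160, 18]);
translate([385, 264, 18]) cube([1107, 10, 178]);
translate([385, 189, 196]) cube([1107, 160, 18]);


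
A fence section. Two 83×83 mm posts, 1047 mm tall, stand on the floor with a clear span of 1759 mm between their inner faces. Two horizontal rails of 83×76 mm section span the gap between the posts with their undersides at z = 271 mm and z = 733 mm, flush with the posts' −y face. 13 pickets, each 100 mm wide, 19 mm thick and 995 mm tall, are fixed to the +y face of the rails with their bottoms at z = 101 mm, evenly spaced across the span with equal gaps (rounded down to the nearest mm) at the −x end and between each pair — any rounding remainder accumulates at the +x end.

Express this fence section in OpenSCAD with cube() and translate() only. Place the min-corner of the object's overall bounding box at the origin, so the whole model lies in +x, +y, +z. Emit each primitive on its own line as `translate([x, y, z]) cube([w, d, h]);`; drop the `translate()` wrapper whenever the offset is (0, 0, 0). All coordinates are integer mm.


cube([83, 83, 1047]);
translate([1842, 0, 0]) cube([83, 83, 1047]);
translate([83, 0, 271]) cube([1759, 83, 76]);
translate([83, 0, 733]) cube([1759, 83, 76]);
translate([115, 83, 101]) cube([100, 19, 995]);
translate([247, 83, 101]) cube([100, 19, 995]);
translate([379, 83, 101]) cube([100, 19, 995]);
translate([511, 83, 101]) cube([100, 19, 995]);
translate([643, 83, 101]) cube([100, 19, 995]);
translate([775, 83, 101]) cube([100, 19, 995]);
translate([907, 83, 101]) cube([100, 19, 995]);
translate([1039, 83, 101]) cube([100, 19, 995]);
translate([1171, 83, 101]) cube([100, 19, 995]);
translate([1303, 83, 101]) cube([100, 19, 995]);
translate([1435, 83, 101]) cube([100, 19, 995]);
translate([1567, 83, 101]) cube([100, 19, 995]);
translate([1699, 83, 101]) cube([100, 19, 995]);


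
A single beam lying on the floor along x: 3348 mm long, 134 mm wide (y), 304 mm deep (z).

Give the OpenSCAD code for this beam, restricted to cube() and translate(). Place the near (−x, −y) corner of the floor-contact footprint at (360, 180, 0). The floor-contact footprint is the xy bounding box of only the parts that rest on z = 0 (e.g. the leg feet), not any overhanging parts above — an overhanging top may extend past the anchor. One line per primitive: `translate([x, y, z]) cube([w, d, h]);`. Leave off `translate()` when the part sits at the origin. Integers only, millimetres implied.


translate([360, 180, 0]) cube([3348, 134, 304]);


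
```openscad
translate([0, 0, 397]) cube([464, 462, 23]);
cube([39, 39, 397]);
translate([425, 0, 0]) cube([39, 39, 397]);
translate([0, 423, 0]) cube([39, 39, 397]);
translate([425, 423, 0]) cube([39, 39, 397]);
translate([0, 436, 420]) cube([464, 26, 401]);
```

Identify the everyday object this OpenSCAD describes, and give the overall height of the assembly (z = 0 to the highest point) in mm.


A chair. The overall height is 821 mm.

A slab on four corner posts with a tall panel at the back — a chair. The seat slab sits at z = 397 with thickness 23, and the 401 mm backrest starts at the seat top, so the overall height is 397 + 23 + 401 = 821 mm.


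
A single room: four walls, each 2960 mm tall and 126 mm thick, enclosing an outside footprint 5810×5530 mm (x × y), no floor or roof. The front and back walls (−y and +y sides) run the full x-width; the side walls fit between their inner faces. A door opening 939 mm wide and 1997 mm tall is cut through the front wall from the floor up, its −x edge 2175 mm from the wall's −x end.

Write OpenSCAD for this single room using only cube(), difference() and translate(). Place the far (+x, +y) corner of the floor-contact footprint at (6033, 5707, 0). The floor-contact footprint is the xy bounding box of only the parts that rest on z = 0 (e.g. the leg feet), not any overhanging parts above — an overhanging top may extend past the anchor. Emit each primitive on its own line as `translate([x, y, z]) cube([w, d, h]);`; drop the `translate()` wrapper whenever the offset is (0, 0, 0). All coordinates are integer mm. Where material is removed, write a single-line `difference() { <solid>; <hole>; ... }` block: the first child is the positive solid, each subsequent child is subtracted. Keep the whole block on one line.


difference() { translate([223, 177, 0]) cube([5810, 126, 2960]); translate([2398, 177, 0]) cube([939, 126, 1997]); }
translate([223, 5581, 0]) cube([5810, 126, 2960]);
translate([223, 303, 0]) cube([126, 5278, 2960]);
translate([5907, 303, 0]) cube([126, 5278, 2960]);


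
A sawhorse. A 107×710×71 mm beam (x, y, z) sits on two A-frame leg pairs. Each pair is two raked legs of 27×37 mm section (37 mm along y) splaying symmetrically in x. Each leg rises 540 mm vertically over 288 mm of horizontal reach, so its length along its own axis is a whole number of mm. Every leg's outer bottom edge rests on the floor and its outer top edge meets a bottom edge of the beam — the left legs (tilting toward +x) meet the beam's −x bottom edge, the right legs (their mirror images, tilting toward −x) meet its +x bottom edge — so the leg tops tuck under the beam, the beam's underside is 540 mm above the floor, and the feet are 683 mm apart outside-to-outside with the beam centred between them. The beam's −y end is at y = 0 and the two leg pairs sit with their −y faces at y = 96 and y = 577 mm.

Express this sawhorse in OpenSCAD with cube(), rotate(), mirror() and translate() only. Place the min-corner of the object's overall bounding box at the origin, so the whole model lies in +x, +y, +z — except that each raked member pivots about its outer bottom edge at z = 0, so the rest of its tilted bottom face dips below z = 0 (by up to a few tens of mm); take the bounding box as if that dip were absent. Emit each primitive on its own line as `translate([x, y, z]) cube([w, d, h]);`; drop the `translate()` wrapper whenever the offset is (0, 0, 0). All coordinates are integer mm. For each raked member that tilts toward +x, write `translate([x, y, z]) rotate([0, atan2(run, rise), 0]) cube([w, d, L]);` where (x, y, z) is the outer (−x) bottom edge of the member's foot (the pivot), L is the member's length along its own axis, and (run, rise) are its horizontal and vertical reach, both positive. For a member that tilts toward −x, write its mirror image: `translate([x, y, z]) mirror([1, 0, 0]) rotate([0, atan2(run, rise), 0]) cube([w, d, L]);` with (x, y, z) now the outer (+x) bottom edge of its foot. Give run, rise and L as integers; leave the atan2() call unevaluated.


translate([288, 0, 540]) cube([107, 710, 71]);
translate([0, 96, 0]) rotate([0, atan2(288, 540), 0]) cube([27, 37, 612]);
translate([683, 96, 0]) mirror([1, 0, 0]) rotate([0, atan2(288, 540), 0]) cube([27, 37, 612]);
translate([0, 577, 0]) rotate([0, atan2(288, 540), 0]) cube([27, 37, 612]);
translate([683, 577, 0]) mirror([1, 0, 0]) rotate([0, atan2(288, 540), 0]) cube([27, 37, 612]);


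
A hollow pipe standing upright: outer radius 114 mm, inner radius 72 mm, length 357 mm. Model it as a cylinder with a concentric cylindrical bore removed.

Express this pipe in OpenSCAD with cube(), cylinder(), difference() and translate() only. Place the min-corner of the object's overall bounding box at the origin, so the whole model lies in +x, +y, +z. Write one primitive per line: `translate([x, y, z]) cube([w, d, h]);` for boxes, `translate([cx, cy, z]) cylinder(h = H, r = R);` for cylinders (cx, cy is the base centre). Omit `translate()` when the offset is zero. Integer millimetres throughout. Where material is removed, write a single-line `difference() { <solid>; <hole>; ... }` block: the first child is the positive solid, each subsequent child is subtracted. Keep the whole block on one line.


difference() { translate([114, 114, 0]) cylinder(h = 357, r = 114); translate([114, 114, 0]) cylinder(h = 357, r = 72); }


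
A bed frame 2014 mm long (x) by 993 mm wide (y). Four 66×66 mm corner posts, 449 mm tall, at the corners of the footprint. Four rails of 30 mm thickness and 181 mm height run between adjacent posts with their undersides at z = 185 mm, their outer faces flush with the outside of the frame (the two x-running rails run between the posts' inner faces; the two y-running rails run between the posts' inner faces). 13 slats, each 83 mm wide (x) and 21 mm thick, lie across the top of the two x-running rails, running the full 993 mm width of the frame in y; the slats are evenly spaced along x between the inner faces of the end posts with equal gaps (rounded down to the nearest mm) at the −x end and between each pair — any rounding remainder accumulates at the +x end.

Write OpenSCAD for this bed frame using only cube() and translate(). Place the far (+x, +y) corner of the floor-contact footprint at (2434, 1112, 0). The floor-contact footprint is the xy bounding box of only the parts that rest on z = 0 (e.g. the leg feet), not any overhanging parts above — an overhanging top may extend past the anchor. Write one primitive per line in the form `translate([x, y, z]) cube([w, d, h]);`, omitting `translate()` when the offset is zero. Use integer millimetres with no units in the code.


translate([420, 119, 0]) cube([66, 66, 449]);
translate([420, 1046, 0]) cube([66, 66, 449]);
translate([2368, 119, 0]) cube([66, 66, 449]);
translate([2368, 1046, 0]) cube([66, 66, 449]);
translate([486, 119, 185]) cube([1882, 30, 181]);
translate([486, 1082, 185]) cube([1882, 30, 181]);
translate([420, 185, 185]) cube([30, 861, 181]);
translate([2404, 185, 185]) cube([30, 861, 181]);
translate([543, 119, 366]) cube([83, 993, 21]);
translate([683, 119, 366]) cube([83, 993, 21]);
translate([823, 119, 366]) cube([83, 993, 21]);
translate([963, 119, 366]) cube([83, 993, 21]);
translate([1103, 119, 366]) cube([83, 993, 21]);
translate([1243, 119, 366]) cube([83, 993, 21]);
translate([1383, 119, 366]) cube([83, 993, 21]);
translate([1523, 119, 366]) cube([83, 993, 21]);
translate([1663, 119, 366]) cube([83, 993, 21]);
translate([1803, 119, 366]) cube([83, 993, 21]);
translate([1943, 119, 366]) cube([83, 993, 21]);
translate([2083, 119, 366]) cube([83, 993, 21]);
translate([2223, 119, 366]) cube([83, 993, 21]);


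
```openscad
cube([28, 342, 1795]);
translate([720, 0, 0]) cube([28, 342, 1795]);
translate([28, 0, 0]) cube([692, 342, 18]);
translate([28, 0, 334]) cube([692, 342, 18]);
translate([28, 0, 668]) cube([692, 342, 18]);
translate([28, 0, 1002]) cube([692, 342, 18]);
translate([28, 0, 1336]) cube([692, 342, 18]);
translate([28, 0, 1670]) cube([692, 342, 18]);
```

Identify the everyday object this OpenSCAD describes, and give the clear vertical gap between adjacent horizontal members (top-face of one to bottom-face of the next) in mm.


A bookshelf. The clear shelf gap is 316 mm.

Two tall side panels with 6 horizontal boards between them — a bookshelf. The first two shelf undersides are at z = 0 and z = 334; with shelf thickness 18, the clear gap is 334 − 0 − 18 = 316 mm.


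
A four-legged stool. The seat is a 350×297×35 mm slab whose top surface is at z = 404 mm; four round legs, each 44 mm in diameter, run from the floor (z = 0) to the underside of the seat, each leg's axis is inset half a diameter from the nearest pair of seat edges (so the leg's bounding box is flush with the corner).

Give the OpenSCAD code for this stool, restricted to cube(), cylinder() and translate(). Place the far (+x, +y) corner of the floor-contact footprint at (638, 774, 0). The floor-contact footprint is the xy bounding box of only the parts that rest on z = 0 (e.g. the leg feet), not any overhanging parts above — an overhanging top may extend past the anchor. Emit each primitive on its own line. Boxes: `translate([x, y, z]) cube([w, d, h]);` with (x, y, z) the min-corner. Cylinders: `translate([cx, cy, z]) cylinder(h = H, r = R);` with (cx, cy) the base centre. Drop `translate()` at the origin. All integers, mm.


// leg_h = 404 - 35 = 369
translate([288, 477, 369]) cube([350, 297, 35]);
translate([310, 499, 0]) cylinder(h = 369, r = 22);
translate([616, 499, 0]) cylinder(h = 369, r = 22);
translate([310, 752, 0]) cylinder(h = 369, r = 22);
translate([616, 752, 0]) cylinder(h = 369, r = 22);


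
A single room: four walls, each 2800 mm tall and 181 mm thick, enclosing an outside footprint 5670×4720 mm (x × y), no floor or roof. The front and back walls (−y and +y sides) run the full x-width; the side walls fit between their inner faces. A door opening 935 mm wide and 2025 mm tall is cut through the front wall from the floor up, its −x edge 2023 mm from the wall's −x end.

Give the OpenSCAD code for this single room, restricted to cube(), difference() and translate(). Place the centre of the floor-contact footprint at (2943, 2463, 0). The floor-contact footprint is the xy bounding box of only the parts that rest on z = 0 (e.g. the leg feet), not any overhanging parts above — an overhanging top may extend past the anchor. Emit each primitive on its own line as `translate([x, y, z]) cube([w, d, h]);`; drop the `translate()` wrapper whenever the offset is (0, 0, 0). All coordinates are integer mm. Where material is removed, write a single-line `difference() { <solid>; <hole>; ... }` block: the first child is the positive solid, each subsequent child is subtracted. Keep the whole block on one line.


difference() { translate([108, 103, 0]) cube([5670, 181, 2800]); translate([2131, 103, 0]) cube([935, 181, 2025]); }
translate([108, 4642, 0]) cube([5670, 181, 2800]);
translate([108, 284, 0]) cube([181, 4358, 2800]);
translate([5597, 284, 0]) cube([181, 4358, 2800]);


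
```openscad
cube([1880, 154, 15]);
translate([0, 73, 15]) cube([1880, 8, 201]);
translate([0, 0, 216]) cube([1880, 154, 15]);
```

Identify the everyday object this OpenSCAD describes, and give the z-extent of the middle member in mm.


An I-beam. The web height is 201 mm.

Two wide flanges with a thin centred web — an I-beam. Overall 231 mm minus two 15 mm flanges gives a web of 231 − 2·15 = 201 mm.


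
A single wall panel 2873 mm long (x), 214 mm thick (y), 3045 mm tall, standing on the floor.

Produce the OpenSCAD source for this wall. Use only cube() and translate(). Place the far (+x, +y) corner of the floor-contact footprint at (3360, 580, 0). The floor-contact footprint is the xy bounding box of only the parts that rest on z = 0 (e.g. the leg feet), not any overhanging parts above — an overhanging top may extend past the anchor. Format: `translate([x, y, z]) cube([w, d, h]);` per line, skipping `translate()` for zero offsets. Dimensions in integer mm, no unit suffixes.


translate([487, 366, 0]) cube([2873, 214, 3045]);


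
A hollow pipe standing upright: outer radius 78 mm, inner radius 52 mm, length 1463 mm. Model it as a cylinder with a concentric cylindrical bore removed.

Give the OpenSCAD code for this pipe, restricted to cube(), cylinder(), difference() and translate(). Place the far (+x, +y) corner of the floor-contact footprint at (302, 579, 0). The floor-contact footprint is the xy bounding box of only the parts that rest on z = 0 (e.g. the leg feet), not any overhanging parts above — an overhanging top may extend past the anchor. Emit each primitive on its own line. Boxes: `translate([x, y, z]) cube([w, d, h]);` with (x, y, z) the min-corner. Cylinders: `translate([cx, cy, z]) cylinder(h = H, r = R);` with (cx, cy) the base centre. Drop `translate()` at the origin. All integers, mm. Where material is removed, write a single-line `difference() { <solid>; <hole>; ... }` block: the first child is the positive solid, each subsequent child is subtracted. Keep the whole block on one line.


difference() { translate([224, 501, 0]) cylinder(h = 1463, r = 78); translate([224, 501, 0]) cylinder(h = 1463, r = 52); }


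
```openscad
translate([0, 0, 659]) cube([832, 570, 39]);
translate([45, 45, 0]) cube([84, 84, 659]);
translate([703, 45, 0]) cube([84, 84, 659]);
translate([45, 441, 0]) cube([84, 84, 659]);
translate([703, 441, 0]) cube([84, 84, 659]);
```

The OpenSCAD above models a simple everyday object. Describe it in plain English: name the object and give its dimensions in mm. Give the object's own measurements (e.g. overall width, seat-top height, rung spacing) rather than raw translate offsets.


A rectangular dining table. The top is 832×570×39 mm with its upper surface at z = 698 mm. It stands on four 84×84 mm square legs, each inset 45 mm from the nearest pair of top edges, running from the floor to the underside of the top.


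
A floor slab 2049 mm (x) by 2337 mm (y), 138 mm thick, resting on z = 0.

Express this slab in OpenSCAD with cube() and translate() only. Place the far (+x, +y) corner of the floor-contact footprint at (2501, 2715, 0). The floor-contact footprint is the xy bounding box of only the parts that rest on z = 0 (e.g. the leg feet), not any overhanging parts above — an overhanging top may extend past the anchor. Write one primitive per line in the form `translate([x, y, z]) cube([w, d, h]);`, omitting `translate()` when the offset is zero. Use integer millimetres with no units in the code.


translate([452, 378, 0]) cube([2049, 2337, 138]);


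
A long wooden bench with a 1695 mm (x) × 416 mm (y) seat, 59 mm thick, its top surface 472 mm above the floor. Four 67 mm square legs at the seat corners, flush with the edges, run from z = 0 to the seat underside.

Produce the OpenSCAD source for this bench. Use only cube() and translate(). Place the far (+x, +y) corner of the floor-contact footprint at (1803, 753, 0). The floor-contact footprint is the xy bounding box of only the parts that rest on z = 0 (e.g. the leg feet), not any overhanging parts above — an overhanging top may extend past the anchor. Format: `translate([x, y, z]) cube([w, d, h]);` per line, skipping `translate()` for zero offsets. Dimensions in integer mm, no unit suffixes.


translate([108, 337, 413]) cube([1695, 416, 59]);
translate([108, 337, 0]) cube([67, 67, 413]);
translate([108, 686, 0]) cube([67, 67, 413]);
translate([1736, 337, 0]) cube([67, 67, 413]);
translate([1736, 686, 0]) cube([67, 67, 413]);


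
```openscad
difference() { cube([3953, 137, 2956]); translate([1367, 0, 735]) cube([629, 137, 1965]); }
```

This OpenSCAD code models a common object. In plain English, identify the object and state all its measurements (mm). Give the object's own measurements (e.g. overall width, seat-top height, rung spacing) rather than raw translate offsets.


A wall 3953 mm long (x), 137 mm thick (y), 2956 mm tall, with a rectangular window opening cut through it. The opening is 629 mm wide and 1965 mm tall; its sill is at z = 735 mm and its near (−x) edge is 1367 mm from the wall's −x end. The opening passes through the full wall thickness.


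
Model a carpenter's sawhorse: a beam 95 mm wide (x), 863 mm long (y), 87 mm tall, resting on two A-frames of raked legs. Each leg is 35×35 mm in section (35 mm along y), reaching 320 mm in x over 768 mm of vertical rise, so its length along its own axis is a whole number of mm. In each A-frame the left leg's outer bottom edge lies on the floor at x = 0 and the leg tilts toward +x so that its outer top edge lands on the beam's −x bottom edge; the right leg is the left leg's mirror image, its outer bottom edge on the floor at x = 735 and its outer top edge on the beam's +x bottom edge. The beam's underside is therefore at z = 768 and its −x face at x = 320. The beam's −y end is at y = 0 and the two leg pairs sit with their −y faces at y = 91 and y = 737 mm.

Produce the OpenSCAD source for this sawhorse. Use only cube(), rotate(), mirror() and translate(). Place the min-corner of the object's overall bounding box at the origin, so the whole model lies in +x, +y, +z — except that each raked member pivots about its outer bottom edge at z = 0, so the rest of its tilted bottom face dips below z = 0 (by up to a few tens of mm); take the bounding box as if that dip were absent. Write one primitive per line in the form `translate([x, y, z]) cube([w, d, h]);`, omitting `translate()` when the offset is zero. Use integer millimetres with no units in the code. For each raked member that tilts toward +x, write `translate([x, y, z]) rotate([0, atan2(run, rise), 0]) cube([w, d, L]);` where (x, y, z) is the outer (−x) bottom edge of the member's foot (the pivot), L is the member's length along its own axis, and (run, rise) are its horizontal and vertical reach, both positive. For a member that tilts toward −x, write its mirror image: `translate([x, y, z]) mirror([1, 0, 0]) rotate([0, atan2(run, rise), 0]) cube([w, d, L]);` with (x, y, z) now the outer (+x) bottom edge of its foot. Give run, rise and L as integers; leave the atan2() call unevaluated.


translate([320, 0, 768]) cube([95, 863, 87]);
translate([0, 91, 0]) rotate([0, atan2(320, 768), 0]) cube([35, 35, 832]);
translate([735, 91, 0]) mirror([1, 0, 0]) rotate([0, atan2(320, 768), 0]) cube([35, 35, 832]);
translate([0, 737, 0]) rotate([0, atan2(320, 768), 0]) cube([35, 35, 832]);
translate([735, 737, 0]) mirror([1, 0, 0]) rotate([0, atan2(320, 768), 0]) cube([35, 35, 832]);


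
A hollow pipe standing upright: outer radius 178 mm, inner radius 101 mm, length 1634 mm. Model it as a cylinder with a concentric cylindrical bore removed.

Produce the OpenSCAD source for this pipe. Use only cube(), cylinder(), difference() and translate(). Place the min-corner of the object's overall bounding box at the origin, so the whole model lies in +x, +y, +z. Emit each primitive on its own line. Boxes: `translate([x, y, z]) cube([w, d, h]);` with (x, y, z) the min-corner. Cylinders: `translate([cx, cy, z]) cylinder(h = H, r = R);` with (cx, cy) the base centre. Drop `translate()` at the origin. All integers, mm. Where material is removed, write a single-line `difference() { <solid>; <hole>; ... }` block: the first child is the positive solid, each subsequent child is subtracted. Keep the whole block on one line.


difference() { translate([178, 178, 0]) cylinder(h = 1634, r = 178); translate([178, 178, 0]) cylinder(h = 1634, r = 101); }


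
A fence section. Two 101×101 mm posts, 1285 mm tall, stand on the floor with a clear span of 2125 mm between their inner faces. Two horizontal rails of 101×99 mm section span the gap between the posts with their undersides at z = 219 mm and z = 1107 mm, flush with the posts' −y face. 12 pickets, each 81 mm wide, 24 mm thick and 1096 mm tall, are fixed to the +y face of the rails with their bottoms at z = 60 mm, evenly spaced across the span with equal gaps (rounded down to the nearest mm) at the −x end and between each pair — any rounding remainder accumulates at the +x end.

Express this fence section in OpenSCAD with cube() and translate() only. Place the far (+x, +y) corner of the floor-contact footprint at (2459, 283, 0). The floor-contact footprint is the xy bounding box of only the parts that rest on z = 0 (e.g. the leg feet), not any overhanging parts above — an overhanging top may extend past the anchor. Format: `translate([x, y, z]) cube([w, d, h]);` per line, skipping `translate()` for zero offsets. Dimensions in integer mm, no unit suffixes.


translate([132, 182, 0]) cube([101, 101, 1285]);
translate([2358, 182, 0]) cube([101, 101, 1285]);
translate([233, 182, 219]) cube([2125, 101, 99]);
translate([233, 182, 1107]) cube([2125, 101, 99]);
translate([321, 283, 60]) cube([81, 24, 1096]);
translate([490, 283, 60]) cube([81, 24, 1096]);
translate([659, 283, 60]) cube([81, 24, 1096]);
translate([828, 283, 60]) cube([81, 24, 1096]);
translate([997, 283, 60]) cube([81, 24, 1096]);
translate([1166, 283, 60]) cube([81, 24, 1096]);
translate([1335, 283, 60]) cube([81, 24, 1096]);
translate([1504, 283, 60]) cube([81, 24, 1096]);
translate([1673, 283, 60]) cube([81, 24, 1096]);
translate([1842, 283, 60]) cube([81, 24, 1096]);
translate([2011, 283, 60]) cube([81, 24, 1096]);
translate([2180, 283, 60]) cube([81, 24, 1096]);


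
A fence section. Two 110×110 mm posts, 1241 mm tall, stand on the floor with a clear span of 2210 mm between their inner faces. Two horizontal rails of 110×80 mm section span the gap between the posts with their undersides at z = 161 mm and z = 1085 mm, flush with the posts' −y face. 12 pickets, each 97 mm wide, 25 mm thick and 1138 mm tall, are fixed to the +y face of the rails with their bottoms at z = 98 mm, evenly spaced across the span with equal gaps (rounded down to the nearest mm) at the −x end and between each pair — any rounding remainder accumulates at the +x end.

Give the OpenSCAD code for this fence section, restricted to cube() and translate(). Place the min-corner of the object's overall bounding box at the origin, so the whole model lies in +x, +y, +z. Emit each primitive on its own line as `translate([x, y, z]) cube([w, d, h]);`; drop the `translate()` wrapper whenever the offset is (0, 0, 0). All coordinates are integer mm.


cube([110, 110, 1241]);
translate([2320, 0, 0]) cube([110, 110, 1241]);
translate([110, 0, 161]) cube([2210, 110, 80]);
translate([110, 0, 1085]) cube([2210, 110, 80]);
translate([190, 110, 98]) cube([97, 25, 1138]);
translate([367, 110, 98]) cube([97, 25, 1138]);
translate([544, 110, 98]) cube([97, 25, 1138]);
translate([721, 110, 98]) cube([97, 25, 1138]);
translate([898, 110, 98]) cube([97, 25, 1138]);
translate([1075, 110, 98]) cube([97, 25, 1138]);
translate([1252, 110, 98]) cube([97, 25, 1138]);
translate([1429, 110, 98]) cube([97, 25, 1138]);
translate([1606, 110, 98]) cube([97, 25, 1138]);
translate([1783, 110, 98]) cube([97, 25, 1138]);
translate([1960, 110, 98]) cube([97, 25, 1138]);
translate([2137, 110, 98]) cube([97, 25, 1138]);


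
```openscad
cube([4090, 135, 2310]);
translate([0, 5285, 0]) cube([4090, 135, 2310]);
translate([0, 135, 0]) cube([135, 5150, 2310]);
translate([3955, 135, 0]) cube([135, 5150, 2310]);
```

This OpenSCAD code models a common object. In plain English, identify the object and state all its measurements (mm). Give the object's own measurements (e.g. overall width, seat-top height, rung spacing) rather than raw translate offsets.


The wall frame of a small rectangular building: four walls, each 2310 mm tall and 135 mm thick, enclosing a footprint 4090 mm (x) by 5420 mm (y) outside-to-outside, with no floor or roof. The front and back walls (the −y and +y sides) span the full width; the two side walls fit between them.


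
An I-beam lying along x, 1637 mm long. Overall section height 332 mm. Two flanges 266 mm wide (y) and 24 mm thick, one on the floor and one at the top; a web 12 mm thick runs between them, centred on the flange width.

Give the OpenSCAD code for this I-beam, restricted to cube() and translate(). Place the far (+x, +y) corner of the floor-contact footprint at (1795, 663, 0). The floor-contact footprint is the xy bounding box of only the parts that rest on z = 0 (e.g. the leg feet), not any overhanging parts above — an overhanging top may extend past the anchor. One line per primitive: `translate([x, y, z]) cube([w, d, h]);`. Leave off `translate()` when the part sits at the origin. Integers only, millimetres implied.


translate([158, 397, 0]) cube([1637, 266, 24]);
translate([158, 524, 24]) cube([1637, 12, 284]);
translate([158, 397, 308]) cube([1637, 266, 24]);


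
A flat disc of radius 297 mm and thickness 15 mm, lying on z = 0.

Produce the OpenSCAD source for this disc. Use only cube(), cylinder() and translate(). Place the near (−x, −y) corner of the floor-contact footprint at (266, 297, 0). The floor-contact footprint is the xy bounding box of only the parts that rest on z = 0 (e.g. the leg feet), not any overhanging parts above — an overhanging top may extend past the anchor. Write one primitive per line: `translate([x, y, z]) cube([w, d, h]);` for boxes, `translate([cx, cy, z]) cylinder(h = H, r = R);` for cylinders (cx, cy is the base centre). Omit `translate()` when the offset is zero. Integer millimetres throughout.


translate([563, 594, 0]) cylinder(h = 15, r = 297);


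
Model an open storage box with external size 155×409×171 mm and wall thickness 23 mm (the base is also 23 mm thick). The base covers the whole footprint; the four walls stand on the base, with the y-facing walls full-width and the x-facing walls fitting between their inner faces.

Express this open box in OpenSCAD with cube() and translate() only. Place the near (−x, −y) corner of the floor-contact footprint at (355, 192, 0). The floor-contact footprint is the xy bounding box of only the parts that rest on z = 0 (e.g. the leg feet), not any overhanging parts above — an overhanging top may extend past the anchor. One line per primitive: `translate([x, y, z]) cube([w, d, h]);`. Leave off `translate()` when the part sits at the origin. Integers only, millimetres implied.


translate([355, 192, 0]) cube([155, 409, 23]);
translate([355, 192, 23]) cube([155, 23, 148]);
translate([355, 578, 23]) cube([155, 23, 148]);
translate([355, 215, 23]) cube([23, 363, 148]);
translate([487, 215, 23]) cube([23, 363, 148]);


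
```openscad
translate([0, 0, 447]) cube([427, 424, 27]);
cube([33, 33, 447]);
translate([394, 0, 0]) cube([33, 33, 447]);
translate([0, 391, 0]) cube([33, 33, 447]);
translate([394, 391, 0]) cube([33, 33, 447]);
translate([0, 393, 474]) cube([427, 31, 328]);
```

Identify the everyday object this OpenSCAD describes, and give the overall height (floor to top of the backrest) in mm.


A chair. The overall height is 802 mm.

A slab on four corner posts with a tall panel at the back — a chair. The seat slab sits at z = 447 with thickness 27, and the 328 mm backrest starts at the seat top, so the overall height is 447 + 27 + 328 = 802 mm.


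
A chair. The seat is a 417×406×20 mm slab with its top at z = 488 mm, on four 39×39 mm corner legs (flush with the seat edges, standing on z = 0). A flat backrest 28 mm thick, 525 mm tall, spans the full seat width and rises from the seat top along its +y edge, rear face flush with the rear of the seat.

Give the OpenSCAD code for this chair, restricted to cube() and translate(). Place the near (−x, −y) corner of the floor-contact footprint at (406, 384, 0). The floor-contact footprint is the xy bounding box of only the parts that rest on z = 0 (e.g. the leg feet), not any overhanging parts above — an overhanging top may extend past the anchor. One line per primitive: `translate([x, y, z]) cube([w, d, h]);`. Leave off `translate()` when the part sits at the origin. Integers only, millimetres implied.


translate([406, 384, 468]) cube([417, 406, 20]);
translate([406, 384, 0]) cube([39, 39, 468]);
translate([784, 384, 0]) cube([39, 39, 468]);
translate([406, 751, 0]) cube([39, 39, 468]);
translate([784, 751, 0]) cube([39, 39, 468]);
translate([406, 762, 488]) cube([417, 28, 525]);
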